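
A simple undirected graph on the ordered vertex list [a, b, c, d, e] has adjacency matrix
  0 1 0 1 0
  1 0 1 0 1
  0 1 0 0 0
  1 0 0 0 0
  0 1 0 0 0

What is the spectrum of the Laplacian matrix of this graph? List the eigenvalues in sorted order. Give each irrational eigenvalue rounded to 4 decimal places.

[0, 0.5188, 1, 2.3111, 4.1701]

With the vertex order [a, b, c, d, e], the degrees are [2, 3, 1, 1, 1], giving D = diag(2, 3, 1, 1, 1) and L = D - A. L is symmetric positive semidefinite, so every eigenvalue is real and nonnegative. The single zero eigenvalue shows the graph is connected.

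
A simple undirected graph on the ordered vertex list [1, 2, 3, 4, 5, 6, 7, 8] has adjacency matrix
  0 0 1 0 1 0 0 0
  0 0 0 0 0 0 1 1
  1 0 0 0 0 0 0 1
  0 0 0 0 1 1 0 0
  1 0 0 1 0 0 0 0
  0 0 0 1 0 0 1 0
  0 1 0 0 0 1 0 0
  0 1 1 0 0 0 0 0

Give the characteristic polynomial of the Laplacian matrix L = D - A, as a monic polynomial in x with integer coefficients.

With the vertex order [1, 2, 3, 4, 5, 6, 7, 8], the degrees are [2, 2, 2, 2, 2, 2, 2, 2], giving D = diag(2, 2, 2, 2, 2, 2, 2, 2) and L = D - A. L has integer entries, so p(x) = det(xI - L) has integer coefficients. Expanding the determinant yields x^8 - 16x^7 + 104x^6 - 352x^5 + 660x^4 - 672x^3 + 336x^2 - 64x. Since p(0) = det(-L) = 0, x divides p(x). The largest eigenvalue, 4, is at most the vertex count 8.

x^8 - 16x^7 + 104x^6 - 352x^5 + 660x^4 - 672x^3 + 336x^2 - 64x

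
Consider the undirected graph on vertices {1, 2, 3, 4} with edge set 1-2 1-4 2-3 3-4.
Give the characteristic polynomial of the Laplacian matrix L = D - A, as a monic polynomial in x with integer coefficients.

With the vertex order [1, 2, 3, 4], the degrees are [2, 2, 2, 2], giving D = diag(2, 2, 2, 2) and L = D - A. L has integer entries, so p(x) = det(xI - L) has integer coefficients. Expanding the determinant yields x^4 - 8x^3 + 20x^2 - 16x. The coefficient of x^3 equals -trace(L) = -8, matching the sum of degrees. The eigenvalues sum to 8, which equals trace(L) = 2|E|. By the matrix-tree theorem the graph has (1/4) * product of the nonzero eigenvalues = 4 spanning trees.

x^4 - 8x^3 + 20x^2 - 16x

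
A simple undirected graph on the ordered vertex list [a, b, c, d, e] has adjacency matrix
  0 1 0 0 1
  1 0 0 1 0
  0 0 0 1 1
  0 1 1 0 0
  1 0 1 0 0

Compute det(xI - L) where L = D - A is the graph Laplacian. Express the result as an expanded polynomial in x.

x^5 - 10x^4 + 35x^3 - 50x^2 + 25x

Each diagonal entry of L is the vertex degree and each off-diagonal entry is -1 where an edge is present, 0 otherwise; in the order [a, b, c, d, e] the diagonal is [2, 2, 2, 2, 2]. Computing det(xI - L) by cofactor expansion (or equivalently via sum-over-permutations) gives x^5 - 10x^4 + 35x^3 - 50x^2 + 25x. Since p(0) = det(-L) = 0, x divides p(x).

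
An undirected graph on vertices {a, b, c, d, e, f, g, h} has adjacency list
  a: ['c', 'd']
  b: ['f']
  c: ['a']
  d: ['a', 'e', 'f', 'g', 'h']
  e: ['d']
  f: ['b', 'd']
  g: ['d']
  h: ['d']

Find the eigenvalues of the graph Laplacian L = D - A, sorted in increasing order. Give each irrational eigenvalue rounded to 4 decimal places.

Each diagonal entry of L is the vertex degree and each off-diagonal entry is -1 where an edge is present, 0 otherwise; in the order [a, b, c, d, e, f, g, h] the diagonal is [2, 1, 1, 5, 1, 2, 1, 1]. Diagonalising L (or applying a numerical eigensolver to the 8x8 matrix) gives the spectrum above. The single zero eigenvalue shows the graph is connected. By the matrix-tree theorem the graph has (1/8) * product of the nonzero eigenvalues = 1 spanning tree. The eigenvalues sum to 14, which equals trace(L) = 2|E|.

[0, 0.3820, 0.5607, 1, 1, 2.3389, 2.6180, 6.1004]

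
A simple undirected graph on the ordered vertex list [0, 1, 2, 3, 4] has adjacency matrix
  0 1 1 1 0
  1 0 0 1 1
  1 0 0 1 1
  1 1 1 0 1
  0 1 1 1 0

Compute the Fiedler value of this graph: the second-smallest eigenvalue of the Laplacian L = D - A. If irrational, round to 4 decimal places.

Reading degrees in the order [0, 1, 2, 3, 4] gives [3, 3, 3, 4, 3]; set D = diag(3, 3, 3, 4, 3) and form L = D - A. The smallest Laplacian eigenvalue is always 0. The next one, lambda_2 = 3, measures how hard the graph is to disconnect: larger values mean better connectivity. The largest eigenvalue, 5, is at most the vertex count 5.

3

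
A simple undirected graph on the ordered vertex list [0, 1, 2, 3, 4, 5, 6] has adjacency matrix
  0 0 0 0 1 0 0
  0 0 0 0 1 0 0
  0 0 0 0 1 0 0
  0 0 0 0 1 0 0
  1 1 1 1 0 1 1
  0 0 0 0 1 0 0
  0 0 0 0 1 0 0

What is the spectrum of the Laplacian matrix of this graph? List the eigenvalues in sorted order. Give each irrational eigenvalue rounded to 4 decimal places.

[0, 1, 1, 1, 1, 1, 7]

Each diagonal entry of L is the vertex degree and each off-diagonal entry is -1 where an edge is present, 0 otherwise; in the order [0, 1, 2, 3, 4, 5, 6] the diagonal is [1, 1, 1, 1, 6, 1, 1]. Diagonalising L (or applying a numerical eigensolver to the 7x7 matrix) gives the spectrum above. The single zero eigenvalue shows the graph is connected. There is one zero in the spectrum, matching the 1 component.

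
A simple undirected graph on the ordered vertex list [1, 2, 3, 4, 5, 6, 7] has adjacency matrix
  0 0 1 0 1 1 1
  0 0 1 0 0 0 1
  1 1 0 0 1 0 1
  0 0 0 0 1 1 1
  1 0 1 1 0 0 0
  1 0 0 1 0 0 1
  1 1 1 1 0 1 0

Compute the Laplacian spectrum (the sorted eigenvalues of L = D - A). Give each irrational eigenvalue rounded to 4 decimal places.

Reading degrees in the order [1, 2, 3, 4, 5, 6, 7] gives [4, 2, 4, 3, 3, 3, 5]; set D = diag(4, 2, 4, 3, 3, 3, 5) and form L = D - A. Since every row of L sums to 0, the all-ones vector is in the kernel and 0 is an eigenvalue. The single zero eigenvalue shows the graph is connected. The largest eigenvalue, 6.3344, is at most the vertex count 7. There is one zero in the spectrum, matching the 1 component.

[0, 1.6656, 2.5858, 3.2580, 4.7420, 5.4142, 6.3344]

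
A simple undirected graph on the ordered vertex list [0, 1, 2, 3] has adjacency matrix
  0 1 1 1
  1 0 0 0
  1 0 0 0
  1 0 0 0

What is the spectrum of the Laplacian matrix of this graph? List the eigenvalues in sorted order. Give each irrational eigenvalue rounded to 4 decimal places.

[0, 1, 1, 4]

Each diagonal entry of L is the vertex degree and each off-diagonal entry is -1 where an edge is present, 0 otherwise; in the order [0, 1, 2, 3] the diagonal is [3, 1, 1, 1]. The multiplicity of 0 as a Laplacian eigenvalue equals the number of connected components. The single zero eigenvalue shows the graph is connected. The largest eigenvalue, 4, is at most the vertex count 4.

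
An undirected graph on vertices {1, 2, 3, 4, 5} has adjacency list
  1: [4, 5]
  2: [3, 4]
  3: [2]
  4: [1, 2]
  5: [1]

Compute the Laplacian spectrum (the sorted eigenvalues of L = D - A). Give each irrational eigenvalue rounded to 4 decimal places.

Reading degrees in the order [1, 2, 3, 4, 5] gives [2, 2, 1, 2, 1]; set D = diag(2, 2, 1, 2, 1) and form L = D - A. Diagonalising L (or applying a numerical eigensolver to the 5x5 matrix) gives the spectrum above. There is one zero in the spectrum, matching the 1 component.

[0, 0.3820, 1.3820, 2.6180, 3.6180]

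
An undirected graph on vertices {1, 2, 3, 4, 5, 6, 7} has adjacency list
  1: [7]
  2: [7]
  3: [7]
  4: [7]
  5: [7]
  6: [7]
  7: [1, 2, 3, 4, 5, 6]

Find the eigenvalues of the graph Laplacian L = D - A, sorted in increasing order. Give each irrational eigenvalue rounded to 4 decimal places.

[0, 1, 1, 1, 1, 1, 7]

Each diagonal entry of L is the vertex degree and each off-diagonal entry is -1 where an edge is present, 0 otherwise; in the order [1, 2, 3, 4, 5, 6, 7] the diagonal is [1, 1, 1, 1, 1, 1, 6]. L is symmetric positive semidefinite, so every eigenvalue is real and nonnegative.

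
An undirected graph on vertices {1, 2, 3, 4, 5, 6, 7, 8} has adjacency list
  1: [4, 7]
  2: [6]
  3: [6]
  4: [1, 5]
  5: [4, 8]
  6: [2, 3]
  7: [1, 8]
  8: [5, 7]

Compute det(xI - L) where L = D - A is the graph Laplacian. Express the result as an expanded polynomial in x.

x^8 - 14x^7 + 78x^6 - 220x^5 + 330x^4 - 250x^3 + 75x^2

With the vertex order [1, 2, 3, 4, 5, 6, 7, 8], the degrees are [2, 1, 1, 2, 2, 2, 2, 2], giving D = diag(2, 1, 1, 2, 2, 2, 2, 2) and L = D - A. L has integer entries, so p(x) = det(xI - L) has integer coefficients. Expanding the determinant yields x^8 - 14x^7 + 78x^6 - 220x^5 + 330x^4 - 250x^3 + 75x^2. The coefficient of x^7 equals -trace(L) = -14, matching the sum of degrees.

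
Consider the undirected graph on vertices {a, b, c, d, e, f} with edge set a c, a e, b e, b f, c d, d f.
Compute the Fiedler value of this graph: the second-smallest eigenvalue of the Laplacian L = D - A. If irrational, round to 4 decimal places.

1

Reading degrees in the order [a, b, c, d, e, f] gives [2, 2, 2, 2, 2, 2]; set D = diag(2, 2, 2, 2, 2, 2) and form L = D - A. Computing the eigenvalues of L and sorting gives [0, 1, 1, 3, 3, 4]. The Fiedler value lambda_2 = 1 is strictly positive, so the graph is connected.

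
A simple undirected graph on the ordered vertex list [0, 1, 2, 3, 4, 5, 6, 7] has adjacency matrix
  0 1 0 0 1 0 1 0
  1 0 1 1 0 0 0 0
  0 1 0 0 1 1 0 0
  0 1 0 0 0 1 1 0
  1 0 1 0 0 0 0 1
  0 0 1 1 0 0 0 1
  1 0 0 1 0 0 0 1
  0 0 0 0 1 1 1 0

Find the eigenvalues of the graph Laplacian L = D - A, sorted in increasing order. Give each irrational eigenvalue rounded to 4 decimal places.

Reading degrees in the order [0, 1, 2, 3, 4, 5, 6, 7] gives [3, 3, 3, 3, 3, 3, 3, 3]; set D = diag(3, 3, 3, 3, 3, 3, 3, 3) and form L = D - A. Since every row of L sums to 0, the all-ones vector is in the kernel and 0 is an eigenvalue. The single zero eigenvalue shows the graph is connected.

[0, 2, 2, 2, 4, 4, 4, 6]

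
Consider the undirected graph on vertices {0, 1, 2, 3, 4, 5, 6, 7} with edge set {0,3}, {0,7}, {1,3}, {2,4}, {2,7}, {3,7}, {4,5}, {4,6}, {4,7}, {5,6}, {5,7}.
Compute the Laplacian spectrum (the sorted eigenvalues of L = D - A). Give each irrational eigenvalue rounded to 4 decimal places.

Reading degrees in the order [0, 1, 2, 3, 4, 5, 6, 7] gives [2, 1, 2, 3, 4, 3, 2, 5]; set D = diag(2, 1, 2, 3, 4, 3, 2, 5) and form L = D - A. The multiplicity of 0 as a Laplacian eigenvalue equals the number of connected components. The single zero eigenvalue shows the graph is connected. By the matrix-tree theorem the graph has (1/8) * product of the nonzero eigenvalues = 63 spanning trees.

[0, 0.5227, 1.3688, 1.7902, 3.3531, 3.8490, 4.9237, 6.1925]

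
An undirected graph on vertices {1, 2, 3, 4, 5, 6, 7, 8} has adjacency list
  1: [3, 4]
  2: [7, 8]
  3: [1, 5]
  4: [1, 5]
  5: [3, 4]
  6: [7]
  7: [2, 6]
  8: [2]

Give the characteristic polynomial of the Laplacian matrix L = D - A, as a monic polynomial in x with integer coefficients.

Each diagonal entry of L is the vertex degree and each off-diagonal entry is -1 where an edge is present, 0 otherwise; in the order [1, 2, 3, 4, 5, 6, 7, 8] the diagonal is [2, 2, 2, 2, 2, 1, 2, 1]. L has integer entries, so p(x) = det(xI - L) has integer coefficients. Expanding the determinant yields x^8 - 14x^7 + 78x^6 - 220x^5 + 328x^4 - 240x^3 + 64x^2. Since p(0) = det(-L) = 0, x divides p(x). The largest eigenvalue, 4, is at most the vertex count 8. The eigenvalues sum to 14, which equals trace(L) = 2|E|.

x^8 - 14x^7 + 78x^6 - 220x^5 + 328x^4 - 240x^3 + 64x^2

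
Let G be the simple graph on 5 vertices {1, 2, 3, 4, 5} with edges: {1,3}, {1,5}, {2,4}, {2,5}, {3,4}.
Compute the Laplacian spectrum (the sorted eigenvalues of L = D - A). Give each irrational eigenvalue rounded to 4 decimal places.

Each diagonal entry of L is the vertex degree and each off-diagonal entry is -1 where an edge is present, 0 otherwise; in the order [1, 2, 3, 4, 5] the diagonal is [2, 2, 2, 2, 2]. L is symmetric positive semidefinite, so every eigenvalue is real and nonnegative. The single zero eigenvalue shows the graph is connected. The eigenvalues sum to 10, which equals trace(L) = 2|E|.

[0, 1.3820, 1.3820, 3.6180, 3.6180]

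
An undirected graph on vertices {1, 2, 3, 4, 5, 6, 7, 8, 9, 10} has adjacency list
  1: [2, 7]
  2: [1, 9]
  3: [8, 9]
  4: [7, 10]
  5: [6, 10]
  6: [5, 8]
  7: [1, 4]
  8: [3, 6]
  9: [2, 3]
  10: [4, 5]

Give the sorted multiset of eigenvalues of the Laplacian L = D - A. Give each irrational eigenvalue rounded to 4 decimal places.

[0, 0.3820, 0.3820, 1.3820, 1.3820, 2.6180, 2.6180, 3.6180, 3.6180, 4]

Each diagonal entry of L is the vertex degree and each off-diagonal entry is -1 where an edge is present, 0 otherwise; in the order [1, 2, 3, 4, 5, 6, 7, 8, 9, 10] the diagonal is [2, 2, 2, 2, 2, 2, 2, 2, 2, 2]. The multiplicity of 0 as a Laplacian eigenvalue equals the number of connected components. By the matrix-tree theorem the graph has (1/10) * product of the nonzero eigenvalues = 10 spanning trees.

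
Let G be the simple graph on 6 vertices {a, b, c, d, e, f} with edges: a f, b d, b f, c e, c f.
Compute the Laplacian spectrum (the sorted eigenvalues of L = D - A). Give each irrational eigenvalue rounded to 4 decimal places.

[0, 0.3820, 0.6972, 2, 2.6180, 4.3028]

With the vertex order [a, b, c, d, e, f], the degrees are [1, 2, 2, 1, 1, 3], giving D = diag(1, 2, 2, 1, 1, 3) and L = D - A. Diagonalising L (or applying a numerical eigensolver to the 6x6 matrix) gives the spectrum above. The single zero eigenvalue shows the graph is connected. The largest eigenvalue, 4.3028, is at most the vertex count 6.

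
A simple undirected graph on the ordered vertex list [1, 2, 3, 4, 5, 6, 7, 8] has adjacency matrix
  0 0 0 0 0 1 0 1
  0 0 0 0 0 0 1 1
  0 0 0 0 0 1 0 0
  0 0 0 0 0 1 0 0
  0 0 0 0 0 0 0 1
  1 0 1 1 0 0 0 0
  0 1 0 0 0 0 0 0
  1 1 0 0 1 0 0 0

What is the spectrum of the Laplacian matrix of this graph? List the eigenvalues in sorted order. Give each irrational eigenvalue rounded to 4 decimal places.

[0, 0.2137, 0.6177, 1, 1.4977, 2.3537, 3.8408, 4.4763]

With the vertex order [1, 2, 3, 4, 5, 6, 7, 8], the degrees are [2, 2, 1, 1, 1, 3, 1, 3], giving D = diag(2, 2, 1, 1, 1, 3, 1, 3) and L = D - A. The multiplicity of 0 as a Laplacian eigenvalue equals the number of connected components. The largest eigenvalue, 4.4763, is at most the vertex count 8. The eigenvalues sum to 14, which equals trace(L) = 2|E|.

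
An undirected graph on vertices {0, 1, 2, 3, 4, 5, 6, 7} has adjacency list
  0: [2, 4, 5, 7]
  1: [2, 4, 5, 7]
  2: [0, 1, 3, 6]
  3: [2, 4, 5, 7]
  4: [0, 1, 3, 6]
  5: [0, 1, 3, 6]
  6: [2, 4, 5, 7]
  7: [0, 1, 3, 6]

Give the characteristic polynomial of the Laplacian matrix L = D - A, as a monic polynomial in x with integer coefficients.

Each diagonal entry of L is the vertex degree and each off-diagonal entry is -1 where an edge is present, 0 otherwise; in the order [0, 1, 2, 3, 4, 5, 6, 7] the diagonal is [4, 4, 4, 4, 4, 4, 4, 4]. L has integer entries, so p(x) = det(xI - L) has integer coefficients. Expanding the determinant yields x^8 - 32x^7 + 432x^6 - 3200x^5 + 14080x^4 - 36864x^3 + 53248x^2 - 32768x. The coefficient of x^7 equals -trace(L) = -32, matching the sum of degrees. There is one zero in the spectrum, matching the 1 component. The eigenvalues sum to 32, which equals trace(L) = 2|E|.

x^8 - 32x^7 + 432x^6 - 3200x^5 + 14080x^4 - 36864x^3 + 53248x^2 - 32768x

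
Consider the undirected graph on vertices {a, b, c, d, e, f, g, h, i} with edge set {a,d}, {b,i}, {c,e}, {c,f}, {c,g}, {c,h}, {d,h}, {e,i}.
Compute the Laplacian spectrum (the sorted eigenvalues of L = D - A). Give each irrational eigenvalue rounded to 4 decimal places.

With the vertex order [a, b, c, d, e, f, g, h, i], the degrees are [1, 1, 4, 2, 2, 1, 1, 2, 2], giving D = diag(1, 1, 4, 2, 2, 1, 1, 2, 2) and L = D - A. L is symmetric positive semidefinite, so every eigenvalue is real and nonnegative. The single zero eigenvalue shows the graph is connected. The largest eigenvalue, 5.1819, is at most the vertex count 9.

[0, 0.1981, 0.4116, 1, 1.4064, 1.5550, 3, 3.2470, 5.1819]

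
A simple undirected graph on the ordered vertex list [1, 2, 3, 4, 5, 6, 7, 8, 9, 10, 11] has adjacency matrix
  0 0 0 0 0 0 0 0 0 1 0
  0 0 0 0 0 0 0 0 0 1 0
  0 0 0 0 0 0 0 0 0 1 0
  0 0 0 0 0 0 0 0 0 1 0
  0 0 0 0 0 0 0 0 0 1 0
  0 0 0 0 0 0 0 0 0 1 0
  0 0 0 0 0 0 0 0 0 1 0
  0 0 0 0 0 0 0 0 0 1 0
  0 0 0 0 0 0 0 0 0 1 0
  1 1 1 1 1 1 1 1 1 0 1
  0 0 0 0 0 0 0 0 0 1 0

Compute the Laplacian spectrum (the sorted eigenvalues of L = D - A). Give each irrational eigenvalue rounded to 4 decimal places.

[0, 1, 1, 1, 1, 1, 1, 1, 1, 1, 11]

Each diagonal entry of L is the vertex degree and each off-diagonal entry is -1 where an edge is present, 0 otherwise; in the order [1, 2, 3, 4, 5, 6, 7, 8, 9, 10, 11] the diagonal is [1, 1, 1, 1, 1, 1, 1, 1, 1, 10, 1]. The multiplicity of 0 as a Laplacian eigenvalue equals the number of connected components. The single zero eigenvalue shows the graph is connected.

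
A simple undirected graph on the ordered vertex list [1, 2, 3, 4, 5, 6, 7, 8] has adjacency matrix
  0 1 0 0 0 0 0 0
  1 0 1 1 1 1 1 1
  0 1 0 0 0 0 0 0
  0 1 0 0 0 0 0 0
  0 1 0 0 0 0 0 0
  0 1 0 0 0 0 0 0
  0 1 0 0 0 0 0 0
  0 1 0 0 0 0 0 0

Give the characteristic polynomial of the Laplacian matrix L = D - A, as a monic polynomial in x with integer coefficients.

Reading degrees in the order [1, 2, 3, 4, 5, 6, 7, 8] gives [1, 7, 1, 1, 1, 1, 1, 1]; set D = diag(1, 7, 1, 1, 1, 1, 1, 1) and form L = D - A. L has integer entries, so p(x) = det(xI - L) has integer coefficients. Expanding the determinant yields x^8 - 14x^7 + 63x^6 - 140x^5 + 175x^4 - 126x^3 + 49x^2 - 8x. Since p(0) = det(-L) = 0, x divides p(x). By the matrix-tree theorem the graph has (1/8) * product of the nonzero eigenvalues = 1 spanning tree.

x^8 - 14x^7 + 63x^6 - 140x^5 + 175x^4 - 126x^3 + 49x^2 - 8x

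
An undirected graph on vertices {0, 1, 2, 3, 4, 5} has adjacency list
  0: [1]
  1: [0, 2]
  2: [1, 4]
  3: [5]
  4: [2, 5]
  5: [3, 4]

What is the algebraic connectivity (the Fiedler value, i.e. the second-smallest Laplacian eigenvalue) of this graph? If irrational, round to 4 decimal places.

0.2679

With the vertex order [0, 1, 2, 3, 4, 5], the degrees are [1, 2, 2, 1, 2, 2], giving D = diag(1, 2, 2, 1, 2, 2) and L = D - A. Computing the eigenvalues of L and sorting gives [0, 0.2679, 1, 2, 3, 3.7321]. The Fiedler value lambda_2 = 0.2679 is strictly positive, so the graph is connected.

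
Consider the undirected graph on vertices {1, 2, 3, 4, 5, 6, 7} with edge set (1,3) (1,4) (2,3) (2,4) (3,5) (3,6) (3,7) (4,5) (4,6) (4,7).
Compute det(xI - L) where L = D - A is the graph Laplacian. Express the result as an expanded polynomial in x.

x^7 - 20x^6 + 155x^5 - 600x^4 + 1240x^3 - 1312x^2 + 560x

Each diagonal entry of L is the vertex degree and each off-diagonal entry is -1 where an edge is present, 0 otherwise; in the order [1, 2, 3, 4, 5, 6, 7] the diagonal is [2, 2, 5, 5, 2, 2, 2]. Computing det(xI - L) by cofactor expansion (or equivalently via sum-over-permutations) gives x^7 - 20x^6 + 155x^5 - 600x^4 + 1240x^3 - 1312x^2 + 560x. The constant term is 0 because L is singular (the all-ones vector lies in its kernel). The eigenvalues sum to 20, which equals trace(L) = 2|E|. The largest eigenvalue, 7, is at most the vertex count 7.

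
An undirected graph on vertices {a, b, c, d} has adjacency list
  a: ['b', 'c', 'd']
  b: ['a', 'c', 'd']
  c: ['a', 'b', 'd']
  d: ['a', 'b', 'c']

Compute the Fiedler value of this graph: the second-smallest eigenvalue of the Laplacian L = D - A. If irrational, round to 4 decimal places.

4

Each diagonal entry of L is the vertex degree and each off-diagonal entry is -1 where an edge is present, 0 otherwise; in the order [a, b, c, d] the diagonal is [3, 3, 3, 3]. The smallest Laplacian eigenvalue is always 0. The next one, lambda_2 = 4, measures how hard the graph is to disconnect: larger values mean better connectivity. The eigenvalues sum to 12, which equals trace(L) = 2|E|.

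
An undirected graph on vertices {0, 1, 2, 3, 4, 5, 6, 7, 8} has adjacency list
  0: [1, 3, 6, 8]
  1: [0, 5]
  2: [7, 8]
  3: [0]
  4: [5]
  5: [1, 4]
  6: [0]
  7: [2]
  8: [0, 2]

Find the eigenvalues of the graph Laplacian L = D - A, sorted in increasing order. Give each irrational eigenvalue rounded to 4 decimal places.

Reading degrees in the order [0, 1, 2, 3, 4, 5, 6, 7, 8] gives [4, 2, 2, 1, 1, 2, 1, 1, 2]; set D = diag(4, 2, 2, 1, 1, 2, 1, 1, 2) and form L = D - A. Diagonalising L (or applying a numerical eigensolver to the 9x9 matrix) gives the spectrum above. The single zero eigenvalue shows the graph is connected.

[0, 0.1981, 0.4116, 1, 1.4064, 1.5550, 3, 3.2470, 5.1819]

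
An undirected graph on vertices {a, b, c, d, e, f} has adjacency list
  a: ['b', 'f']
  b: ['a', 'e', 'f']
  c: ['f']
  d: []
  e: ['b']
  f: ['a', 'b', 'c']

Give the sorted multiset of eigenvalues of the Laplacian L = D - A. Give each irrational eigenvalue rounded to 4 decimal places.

[0, 0, 0.6972, 1.3820, 3.6180, 4.3028]

With the vertex order [a, b, c, d, e, f], the degrees are [2, 3, 1, 0, 1, 3], giving D = diag(2, 3, 1, 0, 1, 3) and L = D - A. Diagonalising L (or applying a numerical eigensolver to the 6x6 matrix) gives the spectrum above. The 2 zero eigenvalues correspond to the 2 connected components. The eigenvalues sum to 10, which equals trace(L) = 2|E|. The largest eigenvalue, 4.3028, is at most the vertex count 6.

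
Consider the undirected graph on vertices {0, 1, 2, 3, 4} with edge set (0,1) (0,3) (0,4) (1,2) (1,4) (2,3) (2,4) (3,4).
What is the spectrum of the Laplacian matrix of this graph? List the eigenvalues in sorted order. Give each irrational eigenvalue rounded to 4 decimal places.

With the vertex order [0, 1, 2, 3, 4], the degrees are [3, 3, 3, 3, 4], giving D = diag(3, 3, 3, 3, 4) and L = D - A. Diagonalising L (or applying a numerical eigensolver to the 5x5 matrix) gives the spectrum above. The eigenvalues sum to 16, which equals trace(L) = 2|E|. There is one zero in the spectrum, matching the 1 component.

[0, 3, 3, 5, 5]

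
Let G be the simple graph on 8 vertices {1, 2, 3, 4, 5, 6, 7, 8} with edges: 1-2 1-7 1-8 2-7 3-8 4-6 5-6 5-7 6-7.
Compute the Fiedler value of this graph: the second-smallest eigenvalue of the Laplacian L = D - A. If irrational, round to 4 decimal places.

0.3071

Reading degrees in the order [1, 2, 3, 4, 5, 6, 7, 8] gives [3, 2, 1, 1, 2, 3, 4, 2]; set D = diag(3, 2, 1, 1, 2, 3, 4, 2) and form L = D - A. The sorted Laplacian eigenvalues are [0, 0.3071, 0.8274, 1.5239, 2.3756, 3.7547, 4, 5.2113]; the algebraic connectivity is the second entry, 0.3071. The eigenvalues sum to 18, which equals trace(L) = 2|E|.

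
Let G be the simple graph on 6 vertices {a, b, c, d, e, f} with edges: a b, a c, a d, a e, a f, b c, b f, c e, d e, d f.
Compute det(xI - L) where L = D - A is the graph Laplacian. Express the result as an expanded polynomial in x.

Each diagonal entry of L is the vertex degree and each off-diagonal entry is -1 where an edge is present, 0 otherwise; in the order [a, b, c, d, e, f] the diagonal is [5, 3, 3, 3, 3, 3]. Computing det(xI - L) by cofactor expansion (or equivalently via sum-over-permutations) gives x^6 - 20x^5 + 155x^4 - 580x^3 + 1045x^2 - 726x. The coefficient of x^5 equals -trace(L) = -20, matching the sum of degrees. The eigenvalues sum to 20, which equals trace(L) = 2|E|. The largest eigenvalue, 6, is at most the vertex count 6.

x^6 - 20x^5 + 155x^4 - 580x^3 + 1045x^2 - 726x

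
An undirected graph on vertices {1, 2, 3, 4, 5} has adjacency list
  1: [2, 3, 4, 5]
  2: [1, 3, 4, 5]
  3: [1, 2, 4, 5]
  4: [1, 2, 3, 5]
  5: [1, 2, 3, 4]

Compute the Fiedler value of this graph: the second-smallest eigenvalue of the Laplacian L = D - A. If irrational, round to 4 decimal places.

With the vertex order [1, 2, 3, 4, 5], the degrees are [4, 4, 4, 4, 4], giving D = diag(4, 4, 4, 4, 4) and L = D - A. The sorted Laplacian eigenvalues are [0, 5, 5, 5, 5]; the algebraic connectivity is the second entry, 5.

5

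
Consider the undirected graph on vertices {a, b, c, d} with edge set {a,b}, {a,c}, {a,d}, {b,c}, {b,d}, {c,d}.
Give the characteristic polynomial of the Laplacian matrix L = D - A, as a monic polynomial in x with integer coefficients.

With the vertex order [a, b, c, d], the degrees are [3, 3, 3, 3], giving D = diag(3, 3, 3, 3) and L = D - A. Computing det(xI - L) by cofactor expansion (or equivalently via sum-over-permutations) gives x^4 - 12x^3 + 48x^2 - 64x. The coefficient of x^3 equals -trace(L) = -12, matching the sum of degrees. The largest eigenvalue, 4, is at most the vertex count 4. The eigenvalues sum to 12, which equals trace(L) = 2|E|.

x^4 - 12x^3 + 48x^2 - 64x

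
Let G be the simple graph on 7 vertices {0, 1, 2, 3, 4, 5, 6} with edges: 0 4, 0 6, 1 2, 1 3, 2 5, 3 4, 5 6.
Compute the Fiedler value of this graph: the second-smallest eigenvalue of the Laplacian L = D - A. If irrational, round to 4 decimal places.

Each diagonal entry of L is the vertex degree and each off-diagonal entry is -1 where an edge is present, 0 otherwise; in the order [0, 1, 2, 3, 4, 5, 6] the diagonal is [2, 2, 2, 2, 2, 2, 2]. The smallest Laplacian eigenvalue is always 0. The next one, lambda_2 = 0.7530, measures how hard the graph is to disconnect: larger values mean better connectivity.

0.7530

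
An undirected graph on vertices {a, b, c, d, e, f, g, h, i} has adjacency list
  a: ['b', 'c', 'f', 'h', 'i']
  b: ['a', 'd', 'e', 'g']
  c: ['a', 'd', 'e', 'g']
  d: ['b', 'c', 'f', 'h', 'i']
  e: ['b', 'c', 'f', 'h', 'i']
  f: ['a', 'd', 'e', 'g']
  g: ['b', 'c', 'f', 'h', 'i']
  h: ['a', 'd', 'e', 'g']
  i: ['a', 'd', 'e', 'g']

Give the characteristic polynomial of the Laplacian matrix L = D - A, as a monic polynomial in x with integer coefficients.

x^9 - 40x^8 + 690x^7 - 6720x^6 + 40485x^5 - 154704x^4 + 366560x^3 - 492800x^2 + 288000x

Each diagonal entry of L is the vertex degree and each off-diagonal entry is -1 where an edge is present, 0 otherwise; in the order [a, b, c, d, e, f, g, h, i] the diagonal is [5, 4, 4, 5, 5, 4, 5, 4, 4]. The eigenvalues of L are [0, 4, 4, 4, 4, 5, 5, 5, 9]; the characteristic polynomial is the product of (x - lambda_i), which multiplies out to x^9 - 40x^8 + 690x^7 - 6720x^6 + 40485x^5 - 154704x^4 + 366560x^3 - 492800x^2 + 288000x. The coefficient of x^8 equals -trace(L) = -40, matching the sum of degrees. The eigenvalues sum to 40, which equals trace(L) = 2|E|.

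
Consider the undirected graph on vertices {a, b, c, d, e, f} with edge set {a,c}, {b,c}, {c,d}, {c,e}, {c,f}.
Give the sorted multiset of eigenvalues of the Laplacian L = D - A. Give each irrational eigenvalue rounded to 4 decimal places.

With the vertex order [a, b, c, d, e, f], the degrees are [1, 1, 5, 1, 1, 1], giving D = diag(1, 1, 5, 1, 1, 1) and L = D - A. The multiplicity of 0 as a Laplacian eigenvalue equals the number of connected components. The single zero eigenvalue shows the graph is connected. The eigenvalues sum to 10, which equals trace(L) = 2|E|.

[0, 1, 1, 1, 1, 6]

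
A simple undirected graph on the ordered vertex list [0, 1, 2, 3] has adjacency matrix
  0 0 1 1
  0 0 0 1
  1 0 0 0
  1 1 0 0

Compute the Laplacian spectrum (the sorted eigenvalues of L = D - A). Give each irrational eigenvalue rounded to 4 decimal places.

[0, 0.5858, 2, 3.4142]

Each diagonal entry of L is the vertex degree and each off-diagonal entry is -1 where an edge is present, 0 otherwise; in the order [0, 1, 2, 3] the diagonal is [2, 1, 1, 2]. The multiplicity of 0 as a Laplacian eigenvalue equals the number of connected components. The single zero eigenvalue shows the graph is connected. The eigenvalues sum to 6, which equals trace(L) = 2|E|. The largest eigenvalue, 3.4142, is at most the vertex count 4.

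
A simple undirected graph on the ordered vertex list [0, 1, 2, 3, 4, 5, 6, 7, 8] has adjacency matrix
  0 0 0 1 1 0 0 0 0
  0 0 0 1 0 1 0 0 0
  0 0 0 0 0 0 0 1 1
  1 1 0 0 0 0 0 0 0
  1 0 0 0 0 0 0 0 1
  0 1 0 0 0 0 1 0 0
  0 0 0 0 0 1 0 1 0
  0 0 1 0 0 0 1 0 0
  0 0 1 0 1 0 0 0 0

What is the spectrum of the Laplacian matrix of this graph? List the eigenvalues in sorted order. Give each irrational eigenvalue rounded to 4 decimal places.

Reading degrees in the order [0, 1, 2, 3, 4, 5, 6, 7, 8] gives [2, 2, 2, 2, 2, 2, 2, 2, 2]; set D = diag(2, 2, 2, 2, 2, 2, 2, 2, 2) and form L = D - A. Since every row of L sums to 0, the all-ones vector is in the kernel and 0 is an eigenvalue.

[0, 0.4679, 0.4679, 1.6527, 1.6527, 3, 3, 3.8794, 3.8794]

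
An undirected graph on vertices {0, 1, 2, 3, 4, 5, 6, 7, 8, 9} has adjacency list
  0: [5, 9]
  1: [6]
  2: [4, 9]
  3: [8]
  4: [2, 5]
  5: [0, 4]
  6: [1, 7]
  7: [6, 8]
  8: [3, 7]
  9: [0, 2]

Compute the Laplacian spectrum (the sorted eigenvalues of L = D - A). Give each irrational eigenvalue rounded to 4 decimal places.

[0, 0, 0.3820, 1.3820, 1.3820, 1.3820, 2.6180, 3.6180, 3.6180, 3.6180]

With the vertex order [0, 1, 2, 3, 4, 5, 6, 7, 8, 9], the degrees are [2, 1, 2, 1, 2, 2, 2, 2, 2, 2], giving D = diag(2, 1, 2, 1, 2, 2, 2, 2, 2, 2) and L = D - A. Since every row of L sums to 0, the all-ones vector is in the kernel and 0 is an eigenvalue. The 2 zero eigenvalues correspond to the 2 connected components. The largest eigenvalue, 3.6180, is at most the vertex count 10. There are 2 zeros in the spectrum, matching the 2 components.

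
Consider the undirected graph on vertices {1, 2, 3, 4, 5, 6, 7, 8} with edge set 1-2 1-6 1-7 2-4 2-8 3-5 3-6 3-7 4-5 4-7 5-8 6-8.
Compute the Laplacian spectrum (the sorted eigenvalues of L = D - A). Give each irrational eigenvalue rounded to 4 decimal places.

[0, 2, 2, 2, 4, 4, 4, 6]

Each diagonal entry of L is the vertex degree and each off-diagonal entry is -1 where an edge is present, 0 otherwise; in the order [1, 2, 3, 4, 5, 6, 7, 8] the diagonal is [3, 3, 3, 3, 3, 3, 3, 3]. L is symmetric positive semidefinite, so every eigenvalue is real and nonnegative. The single zero eigenvalue shows the graph is connected. There is one zero in the spectrum, matching the 1 component. The eigenvalues sum to 24, which equals trace(L) = 2|E|.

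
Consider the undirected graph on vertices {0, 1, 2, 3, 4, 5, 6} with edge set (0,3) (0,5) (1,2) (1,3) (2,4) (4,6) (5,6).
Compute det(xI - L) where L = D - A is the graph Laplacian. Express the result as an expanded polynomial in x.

x^7 - 14x^6 + 77x^5 - 210x^4 + 294x^3 - 196x^2 + 49x

Each diagonal entry of L is the vertex degree and each off-diagonal entry is -1 where an edge is present, 0 otherwise; in the order [0, 1, 2, 3, 4, 5, 6] the diagonal is [2, 2, 2, 2, 2, 2, 2]. L has integer entries, so p(x) = det(xI - L) has integer coefficients. Expanding the determinant yields x^7 - 14x^6 + 77x^5 - 210x^4 + 294x^3 - 196x^2 + 49x. Since p(0) = det(-L) = 0, x divides p(x). There is one zero in the spectrum, matching the 1 component.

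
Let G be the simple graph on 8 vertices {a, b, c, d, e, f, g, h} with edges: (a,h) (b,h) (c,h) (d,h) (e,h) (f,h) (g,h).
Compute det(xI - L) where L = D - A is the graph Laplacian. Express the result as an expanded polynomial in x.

x^8 - 14x^7 + 63x^6 - 140x^5 + 175x^4 - 126x^3 + 49x^2 - 8x

Reading degrees in the order [a, b, c, d, e, f, g, h] gives [1, 1, 1, 1, 1, 1, 1, 7]; set D = diag(1, 1, 1, 1, 1, 1, 1, 7) and form L = D - A. Computing det(xI - L) by cofactor expansion (or equivalently via sum-over-permutations) gives x^8 - 14x^7 + 63x^6 - 140x^5 + 175x^4 - 126x^3 + 49x^2 - 8x. The constant term is 0 because L is singular (the all-ones vector lies in its kernel). The largest eigenvalue, 8, is at most the vertex count 8.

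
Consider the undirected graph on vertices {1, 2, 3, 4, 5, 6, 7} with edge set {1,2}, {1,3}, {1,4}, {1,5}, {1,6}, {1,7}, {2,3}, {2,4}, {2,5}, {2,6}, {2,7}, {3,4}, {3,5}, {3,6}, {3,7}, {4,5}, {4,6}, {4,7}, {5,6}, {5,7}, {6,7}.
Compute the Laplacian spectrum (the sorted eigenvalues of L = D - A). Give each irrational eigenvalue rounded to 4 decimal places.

Reading degrees in the order [1, 2, 3, 4, 5, 6, 7] gives [6, 6, 6, 6, 6, 6, 6]; set D = diag(6, 6, 6, 6, 6, 6, 6) and form L = D - A. Since every row of L sums to 0, the all-ones vector is in the kernel and 0 is an eigenvalue. The single zero eigenvalue shows the graph is connected. The eigenvalues sum to 42, which equals trace(L) = 2|E|.

[0, 7, 7, 7, 7, 7, 7]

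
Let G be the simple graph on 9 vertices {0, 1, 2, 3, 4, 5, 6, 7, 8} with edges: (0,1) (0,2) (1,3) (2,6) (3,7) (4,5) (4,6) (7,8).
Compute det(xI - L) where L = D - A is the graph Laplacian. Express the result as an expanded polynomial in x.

With the vertex order [0, 1, 2, 3, 4, 5, 6, 7, 8], the degrees are [2, 2, 2, 2, 2, 1, 2, 2, 1], giving D = diag(2, 2, 2, 2, 2, 1, 2, 2, 1) and L = D - A. L has integer entries, so p(x) = det(xI - L) has integer coefficients. Expanding the determinant yields x^9 - 16x^8 + 105x^7 - 364x^6 + 715x^5 - 792x^4 + 462x^3 - 120x^2 + 9x. The constant term is 0 because L is singular (the all-ones vector lies in its kernel).

x^9 - 16x^8 + 105x^7 - 364x^6 + 715x^5 - 792x^4 + 462x^3 - 120x^2 + 9x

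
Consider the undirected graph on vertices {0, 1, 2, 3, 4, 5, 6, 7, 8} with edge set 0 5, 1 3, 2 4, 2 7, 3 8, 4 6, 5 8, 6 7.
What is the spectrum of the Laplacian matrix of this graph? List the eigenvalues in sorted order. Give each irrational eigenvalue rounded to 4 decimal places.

[0, 0, 0.3820, 1.3820, 2, 2, 2.6180, 3.6180, 4]

With the vertex order [0, 1, 2, 3, 4, 5, 6, 7, 8], the degrees are [1, 1, 2, 2, 2, 2, 2, 2, 2], giving D = diag(1, 1, 2, 2, 2, 2, 2, 2, 2) and L = D - A. Since every row of L sums to 0, the all-ones vector is in the kernel and 0 is an eigenvalue. The 2 zero eigenvalues correspond to the 2 connected components. There are 2 zeros in the spectrum, matching the 2 components. The eigenvalues sum to 16, which equals trace(L) = 2|E|.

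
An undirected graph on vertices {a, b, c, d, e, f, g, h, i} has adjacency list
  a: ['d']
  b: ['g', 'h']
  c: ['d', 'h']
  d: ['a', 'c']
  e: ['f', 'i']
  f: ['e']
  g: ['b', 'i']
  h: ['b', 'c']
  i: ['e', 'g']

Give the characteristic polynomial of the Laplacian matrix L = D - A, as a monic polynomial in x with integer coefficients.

With the vertex order [a, b, c, d, e, f, g, h, i], the degrees are [1, 2, 2, 2, 2, 1, 2, 2, 2], giving D = diag(1, 2, 2, 2, 2, 1, 2, 2, 2) and L = D - A. L has integer entries, so p(x) = det(xI - L) has integer coefficients. Expanding the determinant yields x^9 - 16x^8 + 105x^7 - 364x^6 + 715x^5 - 792x^4 + 462x^3 - 120x^2 + 9x. The constant term is 0 because L is singular (the all-ones vector lies in its kernel). There is one zero in the spectrum, matching the 1 component. The eigenvalues sum to 16, which equals trace(L) = 2|E|.

x^9 - 16x^8 + 105x^7 - 364x^6 + 715x^5 - 792x^4 + 462x^3 - 120x^2 + 9x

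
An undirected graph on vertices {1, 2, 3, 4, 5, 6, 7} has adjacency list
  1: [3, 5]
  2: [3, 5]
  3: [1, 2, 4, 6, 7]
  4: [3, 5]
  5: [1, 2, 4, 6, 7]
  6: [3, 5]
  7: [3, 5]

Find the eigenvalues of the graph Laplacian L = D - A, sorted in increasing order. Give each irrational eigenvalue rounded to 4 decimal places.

[0, 2, 2, 2, 2, 5, 7]

Reading degrees in the order [1, 2, 3, 4, 5, 6, 7] gives [2, 2, 5, 2, 5, 2, 2]; set D = diag(2, 2, 5, 2, 5, 2, 2) and form L = D - A. Since every row of L sums to 0, the all-ones vector is in the kernel and 0 is an eigenvalue. The single zero eigenvalue shows the graph is connected. There is one zero in the spectrum, matching the 1 component.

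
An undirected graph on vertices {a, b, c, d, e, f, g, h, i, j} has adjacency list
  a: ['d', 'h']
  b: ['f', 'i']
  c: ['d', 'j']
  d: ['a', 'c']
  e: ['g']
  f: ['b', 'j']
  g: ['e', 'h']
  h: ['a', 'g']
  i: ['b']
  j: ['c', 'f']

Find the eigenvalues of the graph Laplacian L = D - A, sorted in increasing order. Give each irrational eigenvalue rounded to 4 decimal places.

With the vertex order [a, b, c, d, e, f, g, h, i, j], the degrees are [2, 2, 2, 2, 1, 2, 2, 2, 1, 2], giving D = diag(2, 2, 2, 2, 1, 2, 2, 2, 1, 2) and L = D - A. The multiplicity of 0 as a Laplacian eigenvalue equals the number of connected components. There is one zero in the spectrum, matching the 1 component.

[0, 0.0979, 0.3820, 0.8244, 1.3820, 2, 2.6180, 3.1756, 3.6180, 3.9021]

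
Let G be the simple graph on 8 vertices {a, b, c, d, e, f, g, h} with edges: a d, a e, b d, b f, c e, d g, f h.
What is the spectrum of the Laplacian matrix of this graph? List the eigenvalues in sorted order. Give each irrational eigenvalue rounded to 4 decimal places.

[0, 0.1981, 0.4915, 1.3204, 1.5550, 2.8258, 3.2470, 4.3623]

With the vertex order [a, b, c, d, e, f, g, h], the degrees are [2, 2, 1, 3, 2, 2, 1, 1], giving D = diag(2, 2, 1, 3, 2, 2, 1, 1) and L = D - A. L is symmetric positive semidefinite, so every eigenvalue is real and nonnegative. By the matrix-tree theorem the graph has (1/8) * product of the nonzero eigenvalues = 1 spanning tree.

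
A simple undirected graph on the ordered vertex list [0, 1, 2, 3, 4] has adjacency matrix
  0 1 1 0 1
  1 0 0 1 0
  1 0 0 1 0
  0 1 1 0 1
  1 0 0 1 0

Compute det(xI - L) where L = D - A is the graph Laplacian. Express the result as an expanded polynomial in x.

Each diagonal entry of L is the vertex degree and each off-diagonal entry is -1 where an edge is present, 0 otherwise; in the order [0, 1, 2, 3, 4] the diagonal is [3, 2, 2, 3, 2]. L has integer entries, so p(x) = det(xI - L) has integer coefficients. Expanding the determinant yields x^5 - 12x^4 + 51x^3 - 92x^2 + 60x. The coefficient of x^4 equals -trace(L) = -12, matching the sum of degrees. By the matrix-tree theorem the graph has (1/5) * product of the nonzero eigenvalues = 12 spanning trees.

x^5 - 12x^4 + 51x^3 - 92x^2 + 60x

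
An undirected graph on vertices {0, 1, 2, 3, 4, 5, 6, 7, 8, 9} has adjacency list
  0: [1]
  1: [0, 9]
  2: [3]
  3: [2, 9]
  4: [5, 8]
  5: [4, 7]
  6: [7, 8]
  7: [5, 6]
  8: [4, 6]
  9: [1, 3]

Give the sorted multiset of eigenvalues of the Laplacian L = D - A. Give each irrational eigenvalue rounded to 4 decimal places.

[0, 0, 0.3820, 1.3820, 1.3820, 1.3820, 2.6180, 3.6180, 3.6180, 3.6180]

With the vertex order [0, 1, 2, 3, 4, 5, 6, 7, 8, 9], the degrees are [1, 2, 1, 2, 2, 2, 2, 2, 2, 2], giving D = diag(1, 2, 1, 2, 2, 2, 2, 2, 2, 2) and L = D - A. L is symmetric positive semidefinite, so every eigenvalue is real and nonnegative. The 2 zero eigenvalues correspond to the 2 connected components. The largest eigenvalue, 3.6180, is at most the vertex count 10.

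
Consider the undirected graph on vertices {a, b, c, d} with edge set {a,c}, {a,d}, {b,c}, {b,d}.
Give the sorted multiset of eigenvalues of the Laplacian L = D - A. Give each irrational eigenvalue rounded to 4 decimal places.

Reading degrees in the order [a, b, c, d] gives [2, 2, 2, 2]; set D = diag(2, 2, 2, 2) and form L = D - A. Since every row of L sums to 0, the all-ones vector is in the kernel and 0 is an eigenvalue. The single zero eigenvalue shows the graph is connected.

[0, 2, 2, 4]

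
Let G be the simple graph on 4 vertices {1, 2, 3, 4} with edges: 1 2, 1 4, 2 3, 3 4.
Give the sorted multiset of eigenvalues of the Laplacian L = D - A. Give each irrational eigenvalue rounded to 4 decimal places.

[0, 2, 2, 4]

Reading degrees in the order [1, 2, 3, 4] gives [2, 2, 2, 2]; set D = diag(2, 2, 2, 2) and form L = D - A. L is symmetric positive semidefinite, so every eigenvalue is real and nonnegative. The eigenvalues sum to 8, which equals trace(L) = 2|E|. There is one zero in the spectrum, matching the 1 component.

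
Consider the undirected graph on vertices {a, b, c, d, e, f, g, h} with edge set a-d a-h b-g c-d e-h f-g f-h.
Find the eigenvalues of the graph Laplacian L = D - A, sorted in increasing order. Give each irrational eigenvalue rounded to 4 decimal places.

[0, 0.1981, 0.4915, 1.3204, 1.5550, 2.8258, 3.2470, 4.3623]

With the vertex order [a, b, c, d, e, f, g, h], the degrees are [2, 1, 1, 2, 1, 2, 2, 3], giving D = diag(2, 1, 1, 2, 1, 2, 2, 3) and L = D - A. The multiplicity of 0 as a Laplacian eigenvalue equals the number of connected components. The single zero eigenvalue shows the graph is connected. The largest eigenvalue, 4.3623, is at most the vertex count 8.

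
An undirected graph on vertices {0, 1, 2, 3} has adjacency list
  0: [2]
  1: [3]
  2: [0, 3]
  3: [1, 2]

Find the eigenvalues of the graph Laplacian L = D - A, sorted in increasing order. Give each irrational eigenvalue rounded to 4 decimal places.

[0, 0.5858, 2, 3.4142]

Reading degrees in the order [0, 1, 2, 3] gives [1, 1, 2, 2]; set D = diag(1, 1, 2, 2) and form L = D - A. Diagonalising L (or applying a numerical eigensolver to the 4x4 matrix) gives the spectrum above. The single zero eigenvalue shows the graph is connected. The largest eigenvalue, 3.4142, is at most the vertex count 4.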